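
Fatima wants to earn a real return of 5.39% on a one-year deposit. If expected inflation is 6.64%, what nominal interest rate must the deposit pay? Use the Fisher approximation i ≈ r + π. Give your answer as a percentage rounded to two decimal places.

i ≈ r + π = 5.39% + 6.64% = 12.03%.

12.03%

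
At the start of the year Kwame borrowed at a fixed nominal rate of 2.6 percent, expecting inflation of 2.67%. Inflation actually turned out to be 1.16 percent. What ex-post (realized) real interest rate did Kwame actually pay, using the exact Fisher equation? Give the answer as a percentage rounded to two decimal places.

Ex-post: (1 + 0.0260)/(1 + 0.0116) − 1 = 1.4235%
So the realized real rate is 1.42%.

1.42%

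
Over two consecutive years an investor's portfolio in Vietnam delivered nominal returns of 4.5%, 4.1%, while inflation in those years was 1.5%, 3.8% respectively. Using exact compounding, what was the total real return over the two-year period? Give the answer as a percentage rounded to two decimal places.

Compound the nominal returns: 1.0450 × 1.0410 = 1.087845.
Compound inflation: 1.0150 × 1.0380 = 1.053570.
Deflate: 1.087845 / 1.053570 = 1.032532.
Total real return = 1.032532 − 1 → 3.25%.

3.25%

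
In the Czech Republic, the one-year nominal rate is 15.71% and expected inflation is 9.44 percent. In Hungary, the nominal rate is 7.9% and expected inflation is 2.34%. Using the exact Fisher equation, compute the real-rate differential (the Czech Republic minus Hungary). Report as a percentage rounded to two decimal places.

The Czech Republic: (1 + 0.1571)/(1 + 0.0944) − 1 = 5.7292%
Hungary: (1 + 0.0790)/(1 + 0.0234) − 1 = 5.4329%
Differential = 5.7292% − 5.4329% = 0.2963% → 0.30%.

0.30%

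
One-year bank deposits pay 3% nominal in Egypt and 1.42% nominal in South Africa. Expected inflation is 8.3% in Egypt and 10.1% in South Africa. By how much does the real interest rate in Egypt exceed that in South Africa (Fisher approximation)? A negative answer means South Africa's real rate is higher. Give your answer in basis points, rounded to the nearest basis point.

Egypt: 3% − 8.3% = -5.300%
South Africa: 1.42% − 10.1% = -8.680%
Differential = 3.380% → 338 basis points.

338 basis points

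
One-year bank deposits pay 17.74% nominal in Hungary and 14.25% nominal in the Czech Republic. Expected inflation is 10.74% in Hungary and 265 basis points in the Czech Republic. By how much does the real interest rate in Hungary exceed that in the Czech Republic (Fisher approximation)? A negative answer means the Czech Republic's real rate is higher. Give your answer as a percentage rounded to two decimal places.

Hungary: 17.74% − 10.74% = 7.000%
The Czech Republic: 14.25% − 2.65% = 11.600%
Differential = -4.600% → -4.60%.

-4.60%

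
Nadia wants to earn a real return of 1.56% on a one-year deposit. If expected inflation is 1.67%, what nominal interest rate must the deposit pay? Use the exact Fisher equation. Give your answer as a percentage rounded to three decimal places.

(1 + i) = (1 + r)(1 + π) = 1.01560 × 1.01670 = 1.03256052
i = 1.03256052 − 1, so the required nominal rate is 3.256%.

3.256%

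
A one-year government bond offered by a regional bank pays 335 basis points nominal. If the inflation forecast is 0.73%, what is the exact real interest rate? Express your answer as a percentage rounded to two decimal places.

1 + r = 1.03350 / 1.00730 = 1.026010
r = 1.026010 − 1 = 2.6010%, i.e. 2.60%.

2.60%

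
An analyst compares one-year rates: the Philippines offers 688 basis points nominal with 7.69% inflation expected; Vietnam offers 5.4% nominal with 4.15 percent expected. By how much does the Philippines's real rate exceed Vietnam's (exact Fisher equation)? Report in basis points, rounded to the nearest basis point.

The Philippines: (1 + 0.0688)/(1 + 0.0769) − 1 = -0.7522%
Vietnam: (1 + 0.0540)/(1 + 0.0415) − 1 = 1.2002%
Differential = -0.7522% − 1.2002% = -1.9524% → -195 basis points.

-195 basis points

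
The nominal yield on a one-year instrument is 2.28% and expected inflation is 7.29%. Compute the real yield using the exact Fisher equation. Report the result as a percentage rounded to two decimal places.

1 + r = 1.02280 / 1.07290 = 0.953304
r = 0.953304 − 1 = -4.6696%, i.e. -4.67%.

-4.67%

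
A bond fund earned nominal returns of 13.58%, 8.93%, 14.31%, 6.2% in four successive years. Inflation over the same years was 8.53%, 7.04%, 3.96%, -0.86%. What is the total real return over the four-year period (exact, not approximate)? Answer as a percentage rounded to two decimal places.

Compound the nominal returns: 1.1358 × 1.0893 × 1.1431 × 1.0620 = 1.501959.
Compound inflation: 1.0853 × 1.0704 × 1.0396 × 0.9914 = 1.197322.
Deflate: 1.501959 / 1.197322 = 1.254432.
Total real return = 1.254432 − 1 → 25.44%.

25.44%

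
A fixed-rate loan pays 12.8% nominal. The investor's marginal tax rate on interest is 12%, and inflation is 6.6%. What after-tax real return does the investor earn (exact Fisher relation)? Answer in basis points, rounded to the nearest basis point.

After-tax nominal return = 12.8% × (1 − 0.12) = 11.2640%.
1 + r = 1.11264 / 1.06600 = 1.043752
After-tax real rate = 1.043752 − 1 → 438 basis points.

438 basis points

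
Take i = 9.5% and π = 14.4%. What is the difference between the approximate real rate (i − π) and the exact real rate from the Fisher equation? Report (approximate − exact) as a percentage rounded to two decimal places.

-0.62%

Approximate: r ≈ 9.500% − 14.400% = -4.9000%
Exact: (1 + 0.0950)/(1 + 0.1440) − 1 = -4.2832%
Error = -4.9000% − (-4.2832%) = -0.6168% → -0.62%.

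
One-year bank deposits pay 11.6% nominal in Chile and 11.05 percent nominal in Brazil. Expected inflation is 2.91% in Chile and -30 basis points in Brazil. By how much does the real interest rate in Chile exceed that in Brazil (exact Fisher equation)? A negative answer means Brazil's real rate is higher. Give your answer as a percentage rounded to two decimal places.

Chile: (1 + 0.1160)/(1 + 0.0291) − 1 = 8.4443%
Brazil: (1 + 0.1105)/(1 − 0.0030) − 1 = 11.3842%
Differential = 8.4443% − 11.3842% = -2.9399% → -2.94%.

-2.94%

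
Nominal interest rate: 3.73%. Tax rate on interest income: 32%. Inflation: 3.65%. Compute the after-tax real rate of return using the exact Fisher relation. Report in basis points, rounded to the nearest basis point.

-107 basis points

After-tax nominal return = 3.73% × (1 − 0.32) = 2.5364%.
1 + r = 1.025364 / 1.03650 = 0.989256
After-tax real rate = 0.989256 − 1 → -107 basis points.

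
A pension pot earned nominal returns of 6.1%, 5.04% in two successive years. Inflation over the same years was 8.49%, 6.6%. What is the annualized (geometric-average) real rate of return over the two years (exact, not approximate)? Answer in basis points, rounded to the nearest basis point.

Compound the nominal returns: 1.0610 × 1.0504 = 1.11447440.
Compound inflation: 1.0849 × 1.0660 = 1.15650340.
Deflate: 1.11447440 / 1.15650340 = 0.96365856.
Annualized real rate = 0.96365856^(1/2) − 1 = -1.8339% → -183 basis points.

-183 basis points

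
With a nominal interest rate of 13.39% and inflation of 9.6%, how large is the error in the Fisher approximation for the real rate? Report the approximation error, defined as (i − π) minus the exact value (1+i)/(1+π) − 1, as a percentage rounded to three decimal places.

0.332%

Approximate: r ≈ 13.390% − 9.600% = 3.7900%
Exact: (1 + 0.1339)/(1 + 0.0960) − 1 = 3.4580%
Error = 3.7900% − 3.4580% = 0.3320% → 0.332%.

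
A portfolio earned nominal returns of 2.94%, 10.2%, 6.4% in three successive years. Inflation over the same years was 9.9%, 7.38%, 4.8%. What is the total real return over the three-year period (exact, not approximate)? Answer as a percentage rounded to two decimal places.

-2.41%

Compound the nominal returns: 1.0294 × 1.1020 × 1.0640 = 1.207000.
Compound inflation: 1.0990 × 1.0738 × 1.0480 = 1.236751.
Deflate: 1.207000 / 1.236751 = 0.975944.
Total real return = 0.975944 − 1 → -2.41%.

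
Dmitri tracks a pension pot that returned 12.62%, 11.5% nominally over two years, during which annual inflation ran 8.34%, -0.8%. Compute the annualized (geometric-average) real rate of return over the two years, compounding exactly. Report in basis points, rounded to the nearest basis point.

809 basis points

Compound the nominal returns: 1.1262 × 1.1150 = 1.25571300.
Compound inflation: 1.0834 × 0.9920 = 1.07473280.
Deflate: 1.25571300 / 1.07473280 = 1.16839553.
Annualized real rate = 1.16839553^(1/2) − 1 = 8.0923% → 809 basis points.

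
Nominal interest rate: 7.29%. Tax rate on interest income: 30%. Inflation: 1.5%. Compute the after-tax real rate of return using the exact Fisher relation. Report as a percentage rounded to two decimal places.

3.55%

After-tax nominal return = 7.29% × (1 − 0.3) = 5.1030%.
1 + r = 1.05103 / 1.01500 = 1.035498
After-tax real rate = 1.035498 − 1 → 3.55%.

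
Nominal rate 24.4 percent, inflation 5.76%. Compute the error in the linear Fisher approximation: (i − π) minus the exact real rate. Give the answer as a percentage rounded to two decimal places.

Approximate: r ≈ 24.400% − 5.760% = 18.6400%
Exact: (1 + 0.2440)/(1 + 0.0576) − 1 = 17.6248%
Error = 18.6400% − 17.6248% = 1.0152% → 1.02%.

1.02%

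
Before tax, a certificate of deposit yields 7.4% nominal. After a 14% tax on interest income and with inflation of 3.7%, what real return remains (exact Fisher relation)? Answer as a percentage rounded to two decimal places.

2.57%

After-tax nominal return = 7.4% × (1 − 0.14) = 6.3640%.
1 + r = 1.06364 / 1.03700 = 1.025689
After-tax real rate = 1.025689 − 1 → 2.57%.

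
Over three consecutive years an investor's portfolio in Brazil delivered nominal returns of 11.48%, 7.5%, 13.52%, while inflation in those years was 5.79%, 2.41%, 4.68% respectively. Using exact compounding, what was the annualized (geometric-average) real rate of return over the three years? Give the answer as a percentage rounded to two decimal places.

Nominal growth factor = 1.1148 × 1.0750 × 1.1352 = 1.36043503
Price-level growth factor = 1.0579 × 1.0241 × 1.0468 = 1.13409829
Real growth factor = 1.36043503 / 1.13409829 = 1.19957418
Annualized real rate = 1.19957418^(1/3) − 1 = 6.2533% → 6.25%.

6.25%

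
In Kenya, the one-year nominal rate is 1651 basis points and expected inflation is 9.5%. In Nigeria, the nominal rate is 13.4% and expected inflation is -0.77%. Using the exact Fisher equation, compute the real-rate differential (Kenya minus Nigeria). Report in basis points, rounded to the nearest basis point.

Kenya: (1 + 0.1651)/(1 + 0.0950) − 1 = 6.4018%
Nigeria: (1 + 0.1340)/(1 − 0.0077) − 1 = 14.2800%
Differential = 6.4018% − 14.2800% = -7.8781% → -788 basis points.

-788 basis points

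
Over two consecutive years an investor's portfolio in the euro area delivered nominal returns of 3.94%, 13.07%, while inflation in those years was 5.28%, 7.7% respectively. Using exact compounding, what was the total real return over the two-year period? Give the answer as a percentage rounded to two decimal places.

3.65%

Nominal growth factor = 1.0394 × 1.1307 = 1.175250
Price-level growth factor = 1.0528 × 1.0770 = 1.133866
Real growth factor = 1.175250 / 1.133866 = 1.036498
Total real return = 1.036498 − 1 → 3.65%.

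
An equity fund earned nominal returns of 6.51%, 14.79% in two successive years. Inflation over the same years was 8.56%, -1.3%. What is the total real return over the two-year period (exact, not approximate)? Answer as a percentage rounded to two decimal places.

14.11%

Compound the nominal returns: 1.0651 × 1.1479 = 1.222628.
Compound inflation: 1.0856 × 0.9870 = 1.071487.
Deflate: 1.222628 / 1.071487 = 1.141057.
Total real return = 1.141057 − 1 → 14.11%.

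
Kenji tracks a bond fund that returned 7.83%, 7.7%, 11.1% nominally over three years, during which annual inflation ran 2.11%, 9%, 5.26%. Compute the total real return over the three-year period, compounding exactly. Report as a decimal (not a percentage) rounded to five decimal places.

Compound the nominal returns: 1.0783 × 1.0770 × 1.1110 = 1.290237.
Compound inflation: 1.0211 × 1.0900 × 1.0526 = 1.171543.
Deflate: 1.290237 / 1.171543 = 1.101314.
Total real return = 1.101314 − 1 → 0.10131.

0.10131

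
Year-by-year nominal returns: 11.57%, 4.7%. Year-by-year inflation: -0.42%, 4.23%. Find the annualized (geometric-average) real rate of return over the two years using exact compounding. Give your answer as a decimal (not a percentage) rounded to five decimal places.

Compound the nominal returns: 1.1157 × 1.0470 = 1.16813790.
Compound inflation: 0.9958 × 1.0423 = 1.03792234.
Deflate: 1.16813790 / 1.03792234 = 1.12545790.
Annualized real rate = 1.12545790^(1/2) − 1 = 6.0876% → 0.06088.

0.06088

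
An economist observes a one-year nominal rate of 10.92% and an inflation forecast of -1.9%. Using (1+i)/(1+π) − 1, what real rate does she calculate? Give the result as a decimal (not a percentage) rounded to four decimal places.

0.1307

By the Fisher equation, 1 + r = (1 + i)/(1 + π).
1 + r = 1.10920 / 0.98100 = 1.130683
r = 1.130683 − 1 = 13.0683%, i.e. 0.1307.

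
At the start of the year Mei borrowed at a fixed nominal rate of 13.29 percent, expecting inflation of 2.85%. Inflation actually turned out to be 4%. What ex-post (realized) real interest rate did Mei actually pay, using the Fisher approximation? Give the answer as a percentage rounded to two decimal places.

Ex-post: 13.29% − 4% = 9.290%
So the realized real rate is 9.29%.

9.29%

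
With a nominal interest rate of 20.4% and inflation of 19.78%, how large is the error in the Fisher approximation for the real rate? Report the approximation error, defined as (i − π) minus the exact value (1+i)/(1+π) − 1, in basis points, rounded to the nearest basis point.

Approximate: r ≈ 20.400% − 19.780% = 0.6200%
Exact: (1 + 0.2040)/(1 + 0.1978) − 1 = 0.5176%
Error = 0.6200% − 0.5176% = 0.1024% → 10 basis points.

10 basis points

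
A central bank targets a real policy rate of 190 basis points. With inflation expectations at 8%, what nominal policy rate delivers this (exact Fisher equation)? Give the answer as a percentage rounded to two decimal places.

10.05%

(1 + i) = (1 + r)(1 + π) = 1.01900 × 1.08000 = 1.10052
i = 1.10052 − 1, so the required nominal rate is 10.05%.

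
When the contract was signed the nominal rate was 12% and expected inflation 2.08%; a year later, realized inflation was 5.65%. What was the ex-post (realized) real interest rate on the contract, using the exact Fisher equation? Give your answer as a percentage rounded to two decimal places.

6.01%

Ex-post: (1 + 0.1200)/(1 + 0.0565) − 1 = 6.0104%
So the realized real rate is 6.01%.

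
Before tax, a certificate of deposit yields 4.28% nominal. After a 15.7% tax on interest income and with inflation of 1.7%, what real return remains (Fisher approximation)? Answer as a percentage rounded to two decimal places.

After-tax nominal return = 4.28% × (1 − 0.157) = 3.60804%.
r ≈ 3.60804% − 1.7% → 1.91%.

1.91%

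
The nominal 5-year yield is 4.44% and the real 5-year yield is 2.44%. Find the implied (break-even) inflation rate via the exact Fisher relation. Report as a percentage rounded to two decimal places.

1.95%

(1 + π) = (1 + i)/(1 + r) = 1.04440 / 1.02440 = 1.019524
Break-even inflation = 1.019524 − 1 → 1.95%.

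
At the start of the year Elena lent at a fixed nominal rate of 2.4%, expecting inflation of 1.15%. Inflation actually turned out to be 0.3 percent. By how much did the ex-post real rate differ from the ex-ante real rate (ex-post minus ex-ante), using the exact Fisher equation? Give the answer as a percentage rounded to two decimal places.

Ex-ante: (1 + 0.0240)/(1 + 0.0115) − 1 = 1.2358%
Ex-post: (1 + 0.0240)/(1 + 0.0030) − 1 = 2.0937%
Difference (ex-post − ex-ante) = 0.8579% → 0.86%.

0.86%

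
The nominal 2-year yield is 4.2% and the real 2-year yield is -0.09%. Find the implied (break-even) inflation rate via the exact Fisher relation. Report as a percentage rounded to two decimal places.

4.29%

(1 + π) = (1 + i)/(1 + r) = 1.04200 / 0.99910 = 1.042939
Break-even inflation = 1.042939 − 1 → 4.29%.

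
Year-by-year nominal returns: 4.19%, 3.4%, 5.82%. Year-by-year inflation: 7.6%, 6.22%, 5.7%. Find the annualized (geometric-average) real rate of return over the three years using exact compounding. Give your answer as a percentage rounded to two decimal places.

-1.91%

Nominal growth factor = 1.0419 × 1.0340 × 1.0582 = 1.14002489
Price-level growth factor = 1.0760 × 1.0622 × 1.0570 = 1.20807405
Real growth factor = 1.14002489 / 1.20807405 = 0.94367137
Annualized real rate = 0.94367137^(1/3) − 1 = -1.9140% → -1.91%.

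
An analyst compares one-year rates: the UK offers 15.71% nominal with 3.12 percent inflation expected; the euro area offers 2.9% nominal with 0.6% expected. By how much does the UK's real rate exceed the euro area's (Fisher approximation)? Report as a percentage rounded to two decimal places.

10.29%

The UK: 15.71% − 3.12% = 12.590%
The euro area: 2.9% − 0.6% = 2.300%
Differential = 10.290% → 10.29%.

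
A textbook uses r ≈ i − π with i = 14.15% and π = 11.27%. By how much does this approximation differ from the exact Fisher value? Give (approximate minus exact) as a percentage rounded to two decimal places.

0.29%

Approximate: r ≈ 14.150% − 11.270% = 2.8800%
Exact: (1 + 0.1415)/(1 + 0.1127) − 1 = 2.5883%
Error = 2.8800% − 2.5883% = 0.2917% → 0.29%.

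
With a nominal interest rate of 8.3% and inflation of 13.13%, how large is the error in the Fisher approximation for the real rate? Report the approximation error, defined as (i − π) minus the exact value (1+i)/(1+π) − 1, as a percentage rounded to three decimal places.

Approximate: r ≈ 8.300% − 13.130% = -4.8300%
Exact: (1 + 0.0830)/(1 + 0.1313) − 1 = -4.2694%
Error = -4.8300% − (-4.2694%) = -0.5606% → -0.561%.

-0.561%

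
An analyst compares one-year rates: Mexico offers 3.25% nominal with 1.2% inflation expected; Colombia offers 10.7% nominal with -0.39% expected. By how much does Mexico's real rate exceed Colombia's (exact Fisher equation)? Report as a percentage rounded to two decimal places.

-9.11%

Mexico: (1 + 0.0325)/(1 + 0.0120) − 1 = 2.0257%
Colombia: (1 + 0.1070)/(1 − 0.0039) − 1 = 11.1334%
Differential = 2.0257% − 11.1334% = -9.1077% → -9.11%.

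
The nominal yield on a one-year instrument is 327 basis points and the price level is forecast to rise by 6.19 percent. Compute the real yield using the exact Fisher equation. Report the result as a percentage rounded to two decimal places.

1 + r = 1.03270 / 1.06190 = 0.972502
r = 0.972502 − 1 = -2.7498%, i.e. -2.75%.

-2.75%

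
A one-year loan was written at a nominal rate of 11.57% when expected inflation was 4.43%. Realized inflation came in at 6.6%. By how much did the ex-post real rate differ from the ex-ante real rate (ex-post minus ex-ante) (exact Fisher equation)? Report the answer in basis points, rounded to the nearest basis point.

-217 basis points

Ex-ante: (1 + 0.1157)/(1 + 0.0443) − 1 = 6.8371%
Ex-post: (1 + 0.1157)/(1 + 0.0660) − 1 = 4.6623%
Difference (ex-post − ex-ante) = -2.1748% → -217 basis points.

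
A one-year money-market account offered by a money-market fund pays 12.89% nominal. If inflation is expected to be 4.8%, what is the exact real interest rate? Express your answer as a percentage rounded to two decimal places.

7.72%

1 + r = 1.12890 / 1.04800 = 1.077195
r = 1.077195 − 1 = 7.7195%, i.e. 7.72%.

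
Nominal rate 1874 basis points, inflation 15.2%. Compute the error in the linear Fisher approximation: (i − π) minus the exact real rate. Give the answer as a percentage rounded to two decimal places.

0.47%

Approximate: r ≈ 18.740% − 15.200% = 3.5400%
Exact: (1 + 0.1874)/(1 + 0.1520) − 1 = 3.0729%
Error = 3.5400% − 3.0729% = 0.4671% → 0.47%.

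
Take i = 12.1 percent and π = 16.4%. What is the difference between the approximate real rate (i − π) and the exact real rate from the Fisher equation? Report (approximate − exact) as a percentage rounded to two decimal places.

Approximate: r ≈ 12.100% − 16.400% = -4.3000%
Exact: (1 + 0.1210)/(1 + 0.1640) − 1 = -3.6942%
Error = -4.3000% − (-3.6942%) = -0.6058% → -0.61%.

-0.61%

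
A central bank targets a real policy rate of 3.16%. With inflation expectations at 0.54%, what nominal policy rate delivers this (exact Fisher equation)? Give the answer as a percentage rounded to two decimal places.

(1 + i) = (1 + r)(1 + π) = 1.03160 × 1.00540 = 1.03717064
i = 1.03717064 − 1, so the required nominal rate is 3.72%.

3.72%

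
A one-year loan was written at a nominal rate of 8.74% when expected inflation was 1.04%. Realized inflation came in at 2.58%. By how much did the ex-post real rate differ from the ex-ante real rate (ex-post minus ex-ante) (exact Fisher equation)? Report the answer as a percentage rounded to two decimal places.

Ex-ante: (1 + 0.0874)/(1 + 0.0104) − 1 = 7.6207%
Ex-post: (1 + 0.0874)/(1 + 0.0258) − 1 = 6.0051%
Difference (ex-post − ex-ante) = -1.6157% → -1.62%.

-1.62%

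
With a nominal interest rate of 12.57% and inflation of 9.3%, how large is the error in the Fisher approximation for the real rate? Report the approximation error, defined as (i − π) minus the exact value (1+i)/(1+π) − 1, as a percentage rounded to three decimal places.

Approximate: r ≈ 12.570% − 9.300% = 3.2700%
Exact: (1 + 0.1257)/(1 + 0.0930) − 1 = 2.9918%
Error = 3.2700% − 2.9918% = 0.2782% → 0.278%.

0.278%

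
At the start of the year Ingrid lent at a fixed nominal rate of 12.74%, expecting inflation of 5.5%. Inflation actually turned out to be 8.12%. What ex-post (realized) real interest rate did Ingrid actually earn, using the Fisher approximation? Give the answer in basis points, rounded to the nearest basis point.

462 basis points

Ex-post: 12.74% − 8.12% = 4.620%
So the realized real rate is 462 basis points.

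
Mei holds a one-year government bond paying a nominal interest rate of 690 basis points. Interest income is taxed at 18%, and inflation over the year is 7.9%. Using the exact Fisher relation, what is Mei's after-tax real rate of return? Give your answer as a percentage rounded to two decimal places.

After-tax nominal return = 6.9% × (1 − 0.18) = 5.6580%.
1 + r = 1.05658 / 1.07900 = 0.979222
After-tax real rate = 0.979222 − 1 → -2.08%.

-2.08%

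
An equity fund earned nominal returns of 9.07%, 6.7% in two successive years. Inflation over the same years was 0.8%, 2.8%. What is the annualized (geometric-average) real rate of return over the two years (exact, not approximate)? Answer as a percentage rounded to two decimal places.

Compound the nominal returns: 1.0907 × 1.0670 = 1.16377690.
Compound inflation: 1.0080 × 1.0280 = 1.03622400.
Deflate: 1.16377690 / 1.03622400 = 1.12309394.
Annualized real rate = 1.12309394^(1/2) − 1 = 5.9761% → 5.98%.

5.98%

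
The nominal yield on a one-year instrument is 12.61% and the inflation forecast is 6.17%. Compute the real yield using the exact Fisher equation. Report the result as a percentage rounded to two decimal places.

6.07%

By the Fisher equation, 1 + r = (1 + i)/(1 + π).
1 + r = 1.12610 / 1.06170 = 1.060657
r = 1.060657 − 1 = 6.0657%, i.e. 6.07%.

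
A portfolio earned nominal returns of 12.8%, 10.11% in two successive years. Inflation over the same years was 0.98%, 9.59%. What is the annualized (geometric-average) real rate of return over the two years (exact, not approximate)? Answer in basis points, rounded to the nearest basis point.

Compound the nominal returns: 1.1280 × 1.1011 = 1.24204080.
Compound inflation: 1.0098 × 1.0959 = 1.10663982.
Deflate: 1.24204080 / 1.10663982 = 1.12235325.
Annualized real rate = 1.12235325^(1/2) − 1 = 5.9412% → 594 basis points.

594 basis points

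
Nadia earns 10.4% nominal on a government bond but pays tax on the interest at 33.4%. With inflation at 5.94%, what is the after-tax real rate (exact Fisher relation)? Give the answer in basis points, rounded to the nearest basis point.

93 basis points

After-tax nominal return = 10.4% × (1 − 0.334) = 6.9264%.
1 + r = 1.069264 / 1.05940 = 1.009311
After-tax real rate = 1.009311 − 1 → 93 basis points.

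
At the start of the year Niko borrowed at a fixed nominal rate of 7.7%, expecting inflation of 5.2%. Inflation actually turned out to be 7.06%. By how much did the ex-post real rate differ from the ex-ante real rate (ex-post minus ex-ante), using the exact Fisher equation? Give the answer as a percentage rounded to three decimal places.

Ex-ante: (1 + 0.0770)/(1 + 0.0520) − 1 = 2.3764%
Ex-post: (1 + 0.0770)/(1 + 0.0706) − 1 = 0.5978%
Difference (ex-post − ex-ante) = -1.7786% → -1.779%.

-1.779%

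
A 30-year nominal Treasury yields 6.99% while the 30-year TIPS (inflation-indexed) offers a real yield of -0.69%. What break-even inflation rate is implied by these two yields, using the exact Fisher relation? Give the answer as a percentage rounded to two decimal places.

7.73%

(1 + π) = (1 + i)/(1 + r) = 1.06990 / 0.99310 = 1.077334
Break-even inflation = 1.077334 − 1 → 7.73%.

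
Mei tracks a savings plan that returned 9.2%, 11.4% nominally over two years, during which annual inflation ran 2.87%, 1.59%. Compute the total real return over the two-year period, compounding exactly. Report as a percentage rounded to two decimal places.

Nominal growth factor = 1.0920 × 1.1140 = 1.216488
Price-level growth factor = 1.0287 × 1.0159 = 1.045056
Real growth factor = 1.216488 / 1.045056 = 1.164041
Total real return = 1.164041 − 1 → 16.40%.

16.40%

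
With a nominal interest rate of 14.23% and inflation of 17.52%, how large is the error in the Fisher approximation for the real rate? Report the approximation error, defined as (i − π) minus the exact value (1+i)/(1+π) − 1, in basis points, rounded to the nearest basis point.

Approximate: r ≈ 14.230% − 17.520% = -3.2900%
Exact: (1 + 0.1423)/(1 + 0.1752) − 1 = -2.7995%
Error = -3.2900% − (-2.7995%) = -0.4905% → -49 basis points.

-49 basis points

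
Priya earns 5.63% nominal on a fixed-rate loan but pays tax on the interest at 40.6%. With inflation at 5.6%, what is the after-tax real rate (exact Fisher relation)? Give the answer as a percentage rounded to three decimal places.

-2.136%

After-tax nominal return = 5.63% × (1 − 0.406) = 3.34422%.
1 + r = 1.0334422 / 1.05600 = 0.978638
After-tax real rate = 0.978638 − 1 → -2.136%.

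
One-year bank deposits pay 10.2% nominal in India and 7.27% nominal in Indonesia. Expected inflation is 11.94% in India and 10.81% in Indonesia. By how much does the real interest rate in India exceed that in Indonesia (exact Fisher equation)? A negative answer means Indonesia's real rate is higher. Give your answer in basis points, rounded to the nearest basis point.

India: (1 + 0.1020)/(1 + 0.1194) − 1 = -1.5544%
Indonesia: (1 + 0.0727)/(1 + 0.1081) − 1 = -3.1947%
Differential = -1.5544% − (-3.1947%) = 1.6403% → 164 basis points.

164 basis points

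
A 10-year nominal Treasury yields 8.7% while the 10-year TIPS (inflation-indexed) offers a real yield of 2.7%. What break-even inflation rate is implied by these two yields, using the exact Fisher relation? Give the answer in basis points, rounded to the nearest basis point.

584 basis points

(1 + π) = (1 + i)/(1 + r) = 1.08700 / 1.02700 = 1.058423
Break-even inflation = 1.058423 − 1 → 584 basis points.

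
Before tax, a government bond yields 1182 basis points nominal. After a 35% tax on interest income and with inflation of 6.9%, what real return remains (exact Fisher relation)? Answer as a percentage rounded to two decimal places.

0.73%

After-tax nominal return = 11.82% × (1 − 0.35) = 7.6830%.
1 + r = 1.07683 / 1.06900 = 1.007325
After-tax real rate = 1.007325 − 1 → 0.73%.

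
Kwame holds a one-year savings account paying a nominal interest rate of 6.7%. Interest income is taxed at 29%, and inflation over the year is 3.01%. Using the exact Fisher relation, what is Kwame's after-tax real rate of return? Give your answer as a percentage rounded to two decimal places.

After-tax nominal return = 6.7% × (1 − 0.29) = 4.7570%.
1 + r = 1.04757 / 1.03010 = 1.016960
After-tax real rate = 1.016960 − 1 → 1.70%.

1.70%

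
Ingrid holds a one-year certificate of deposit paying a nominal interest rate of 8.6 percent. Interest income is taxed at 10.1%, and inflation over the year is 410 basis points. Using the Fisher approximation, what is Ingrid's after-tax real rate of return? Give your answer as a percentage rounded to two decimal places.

After-tax nominal return = 8.6% × (1 − 0.101) = 7.7314%.
r ≈ 7.7314% − 4.1% → 3.63%.

3.63%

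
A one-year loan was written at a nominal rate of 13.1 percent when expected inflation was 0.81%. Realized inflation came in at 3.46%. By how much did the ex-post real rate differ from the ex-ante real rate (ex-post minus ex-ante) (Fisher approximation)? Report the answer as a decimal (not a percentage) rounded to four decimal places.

Ex-ante: 13.1% − 0.81% = 12.290%
Ex-post: 13.1% − 3.46% = 9.640%
Difference (ex-post − ex-ante) = -2.6500% → -0.0265.

-0.0265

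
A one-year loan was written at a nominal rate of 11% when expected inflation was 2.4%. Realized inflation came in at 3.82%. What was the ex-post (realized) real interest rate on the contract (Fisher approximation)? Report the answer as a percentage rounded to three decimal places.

7.180%

Ex-post: 11% − 3.82% = 7.180%
So the realized real rate is 7.180%.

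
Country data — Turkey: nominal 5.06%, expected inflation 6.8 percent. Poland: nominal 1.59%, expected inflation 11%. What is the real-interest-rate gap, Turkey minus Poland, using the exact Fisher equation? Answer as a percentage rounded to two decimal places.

Turkey: (1 + 0.0506)/(1 + 0.0680) − 1 = -1.6292%
Poland: (1 + 0.0159)/(1 + 0.1100) − 1 = -8.4775%
Differential = -1.6292% − (-8.4775%) = 6.8483% → 6.85%.

6.85%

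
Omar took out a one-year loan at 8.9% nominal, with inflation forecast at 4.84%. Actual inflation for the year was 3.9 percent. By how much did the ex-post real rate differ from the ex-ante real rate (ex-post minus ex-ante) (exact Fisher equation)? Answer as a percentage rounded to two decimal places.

0.94%

Ex-ante: (1 + 0.0890)/(1 + 0.0484) − 1 = 3.8726%
Ex-post: (1 + 0.0890)/(1 + 0.0390) − 1 = 4.8123%
Difference (ex-post − ex-ante) = 0.9398% → 0.94%.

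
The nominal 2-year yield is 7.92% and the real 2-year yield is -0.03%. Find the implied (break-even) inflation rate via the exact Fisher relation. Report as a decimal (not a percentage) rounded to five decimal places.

0.07952

(1 + π) = (1 + i)/(1 + r) = 1.07920 / 0.99970 = 1.079524
Break-even inflation = 1.079524 − 1 → 0.07952.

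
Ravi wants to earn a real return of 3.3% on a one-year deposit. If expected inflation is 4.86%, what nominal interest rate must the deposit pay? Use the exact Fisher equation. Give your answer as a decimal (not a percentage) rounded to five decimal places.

0.08320

(1 + i) = (1 + r)(1 + π) = 1.03300 × 1.04860 = 1.0832038
i = 1.0832038 − 1, so the required nominal rate is 0.08320.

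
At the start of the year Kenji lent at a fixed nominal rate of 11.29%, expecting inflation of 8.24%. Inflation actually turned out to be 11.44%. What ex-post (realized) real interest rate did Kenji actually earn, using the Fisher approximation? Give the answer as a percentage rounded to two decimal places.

-0.15%

Ex-post: 11.29% − 11.44% = -0.150%
So the realized real rate is -0.15%.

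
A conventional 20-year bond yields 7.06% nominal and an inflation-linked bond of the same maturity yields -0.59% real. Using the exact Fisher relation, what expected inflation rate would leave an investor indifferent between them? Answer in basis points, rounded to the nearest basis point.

770 basis points

(1 + π) = (1 + i)/(1 + r) = 1.07060 / 0.99410 = 1.076954
Break-even inflation = 1.076954 − 1 → 770 basis points.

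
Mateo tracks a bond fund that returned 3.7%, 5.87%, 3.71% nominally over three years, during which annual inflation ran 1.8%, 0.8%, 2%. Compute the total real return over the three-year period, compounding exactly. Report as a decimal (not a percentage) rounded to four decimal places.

0.0878

Nominal growth factor = 1.0370 × 1.0587 × 1.0371 = 1.138603
Price-level growth factor = 1.0180 × 1.0080 × 1.0200 = 1.046667
Real growth factor = 1.138603 / 1.046667 = 1.087837
Total real return = 1.087837 − 1 → 0.0878.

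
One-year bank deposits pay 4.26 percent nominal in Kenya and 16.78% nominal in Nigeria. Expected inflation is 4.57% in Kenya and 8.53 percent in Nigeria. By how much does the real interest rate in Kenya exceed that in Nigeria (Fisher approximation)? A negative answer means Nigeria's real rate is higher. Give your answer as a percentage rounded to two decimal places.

-8.56%

Kenya: 4.26% − 4.57% = -0.310%
Nigeria: 16.78% − 8.53% = 8.250%
Differential = -8.560% → -8.56%.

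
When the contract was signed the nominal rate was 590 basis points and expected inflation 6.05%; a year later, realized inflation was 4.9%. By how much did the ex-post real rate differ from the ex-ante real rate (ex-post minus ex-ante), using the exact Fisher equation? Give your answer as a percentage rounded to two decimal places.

1.09%

Ex-ante: (1 + 0.0590)/(1 + 0.0605) − 1 = -0.1414%
Ex-post: (1 + 0.0590)/(1 + 0.0490) − 1 = 0.9533%
Difference (ex-post − ex-ante) = 1.0947% → 1.09%.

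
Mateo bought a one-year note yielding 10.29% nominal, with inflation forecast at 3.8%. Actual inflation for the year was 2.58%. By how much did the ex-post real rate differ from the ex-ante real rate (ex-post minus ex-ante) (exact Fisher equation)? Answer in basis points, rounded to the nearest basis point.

Ex-ante: (1 + 0.1029)/(1 + 0.0380) − 1 = 6.2524%
Ex-post: (1 + 0.1029)/(1 + 0.0258) − 1 = 7.5161%
Difference (ex-post − ex-ante) = 1.2637% → 126 basis points.

126 basis points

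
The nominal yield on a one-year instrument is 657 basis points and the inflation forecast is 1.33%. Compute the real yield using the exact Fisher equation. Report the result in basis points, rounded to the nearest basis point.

517 basis points

By the Fisher identity, 1 + r = (1 + i)/(1 + π).
1 + r = 1.06570 / 1.01330 = 1.051712
r = 1.051712 − 1 = 5.1712%, i.e. 517 basis points.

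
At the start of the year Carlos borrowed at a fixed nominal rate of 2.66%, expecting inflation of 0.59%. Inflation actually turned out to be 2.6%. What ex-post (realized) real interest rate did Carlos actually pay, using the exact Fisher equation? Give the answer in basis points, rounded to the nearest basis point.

Ex-post: (1 + 0.0266)/(1 + 0.0260) − 1 = 0.0585%
So the realized real rate is 6 basis points.

6 basis points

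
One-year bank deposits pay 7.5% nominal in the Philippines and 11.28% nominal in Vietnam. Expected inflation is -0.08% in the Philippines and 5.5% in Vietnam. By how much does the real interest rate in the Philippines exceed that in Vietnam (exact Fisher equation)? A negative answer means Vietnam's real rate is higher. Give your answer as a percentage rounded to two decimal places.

2.11%

The Philippines: (1 + 0.0750)/(1 − 0.0008) − 1 = 7.5861%
Vietnam: (1 + 0.1128)/(1 + 0.0550) − 1 = 5.4787%
Differential = 7.5861% − 5.4787% = 2.1074% → 2.11%.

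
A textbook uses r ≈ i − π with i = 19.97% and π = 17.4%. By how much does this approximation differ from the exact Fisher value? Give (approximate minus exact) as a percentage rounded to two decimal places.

Approximate: r ≈ 19.970% − 17.400% = 2.5700%
Exact: (1 + 0.1997)/(1 + 0.1740) − 1 = 2.1891%
Error = 2.5700% − 2.1891% = 0.3809% → 0.38%.

0.38%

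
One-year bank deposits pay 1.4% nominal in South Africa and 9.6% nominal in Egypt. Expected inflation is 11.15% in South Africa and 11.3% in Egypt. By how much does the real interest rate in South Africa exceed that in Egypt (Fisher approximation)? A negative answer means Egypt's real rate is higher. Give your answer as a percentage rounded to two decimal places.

-8.05%

South Africa: 1.4% − 11.15% = -9.750%
Egypt: 9.6% − 11.3% = -1.700%
Differential = -8.050% → -8.05%.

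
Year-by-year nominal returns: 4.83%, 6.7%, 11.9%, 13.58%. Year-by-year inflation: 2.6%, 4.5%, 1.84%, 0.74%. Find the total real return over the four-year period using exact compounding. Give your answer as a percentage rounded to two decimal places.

Compound the nominal returns: 1.0483 × 1.0670 × 1.1190 × 1.1358 = 1.421615.
Compound inflation: 1.0260 × 1.0450 × 1.0184 × 1.0074 = 1.099978.
Deflate: 1.421615 / 1.099978 = 1.292403.
Total real return = 1.292403 − 1 → 29.24%.

29.24%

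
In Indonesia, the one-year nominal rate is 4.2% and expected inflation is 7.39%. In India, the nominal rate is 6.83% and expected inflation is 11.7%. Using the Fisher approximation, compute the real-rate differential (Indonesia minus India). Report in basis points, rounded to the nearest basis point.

168 basis points

Indonesia: 4.2% − 7.39% = -3.190%
India: 6.83% − 11.7% = -4.870%
Differential = 1.680% → 168 basis points.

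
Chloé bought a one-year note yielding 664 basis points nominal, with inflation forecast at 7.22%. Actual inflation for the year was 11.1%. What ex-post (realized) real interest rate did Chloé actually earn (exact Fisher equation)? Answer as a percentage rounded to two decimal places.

-4.01%

Ex-post: (1 + 0.0664)/(1 + 0.1110) − 1 = -4.0144%
So the realized real rate is -4.01%.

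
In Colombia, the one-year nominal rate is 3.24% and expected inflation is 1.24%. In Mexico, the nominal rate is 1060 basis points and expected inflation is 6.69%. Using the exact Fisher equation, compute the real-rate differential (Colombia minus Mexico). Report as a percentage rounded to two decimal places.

-1.69%

Colombia: (1 + 0.0324)/(1 + 0.0124) − 1 = 1.9755%
Mexico: (1 + 0.1060)/(1 + 0.0669) − 1 = 3.6648%
Differential = 1.9755% − 3.6648% = -1.6893% → -1.69%.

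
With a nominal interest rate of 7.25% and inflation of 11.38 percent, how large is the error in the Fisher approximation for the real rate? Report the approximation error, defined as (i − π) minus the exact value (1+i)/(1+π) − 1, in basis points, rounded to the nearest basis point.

-42 basis points

Approximate: r ≈ 7.250% − 11.380% = -4.1300%
Exact: (1 + 0.0725)/(1 + 0.1138) − 1 = -3.7080%
Error = -4.1300% − (-3.7080%) = -0.4220% → -42 basis points.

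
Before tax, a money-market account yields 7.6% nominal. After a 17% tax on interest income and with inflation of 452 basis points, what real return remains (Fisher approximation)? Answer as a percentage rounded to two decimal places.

After-tax nominal return = 7.6% × (1 − 0.17) = 6.3080%.
r ≈ 6.3080% − 4.52% → 1.79%.

1.79%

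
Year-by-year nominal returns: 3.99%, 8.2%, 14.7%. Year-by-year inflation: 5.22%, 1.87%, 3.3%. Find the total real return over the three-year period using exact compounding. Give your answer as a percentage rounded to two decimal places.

16.56%

Compound the nominal returns: 1.0399 × 1.0820 × 1.1470 = 1.290572.
Compound inflation: 1.0522 × 1.0187 × 1.0330 = 1.107248.
Deflate: 1.290572 / 1.107248 = 1.165567.
Total real return = 1.165567 − 1 → 16.56%.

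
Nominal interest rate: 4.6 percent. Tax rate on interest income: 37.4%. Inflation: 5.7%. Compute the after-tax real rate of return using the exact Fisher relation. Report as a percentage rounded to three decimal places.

-2.668%

After-tax nominal return = 4.6% × (1 − 0.374) = 2.8796%.
1 + r = 1.028796 / 1.05700 = 0.973317
After-tax real rate = 0.973317 − 1 → -2.668%.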